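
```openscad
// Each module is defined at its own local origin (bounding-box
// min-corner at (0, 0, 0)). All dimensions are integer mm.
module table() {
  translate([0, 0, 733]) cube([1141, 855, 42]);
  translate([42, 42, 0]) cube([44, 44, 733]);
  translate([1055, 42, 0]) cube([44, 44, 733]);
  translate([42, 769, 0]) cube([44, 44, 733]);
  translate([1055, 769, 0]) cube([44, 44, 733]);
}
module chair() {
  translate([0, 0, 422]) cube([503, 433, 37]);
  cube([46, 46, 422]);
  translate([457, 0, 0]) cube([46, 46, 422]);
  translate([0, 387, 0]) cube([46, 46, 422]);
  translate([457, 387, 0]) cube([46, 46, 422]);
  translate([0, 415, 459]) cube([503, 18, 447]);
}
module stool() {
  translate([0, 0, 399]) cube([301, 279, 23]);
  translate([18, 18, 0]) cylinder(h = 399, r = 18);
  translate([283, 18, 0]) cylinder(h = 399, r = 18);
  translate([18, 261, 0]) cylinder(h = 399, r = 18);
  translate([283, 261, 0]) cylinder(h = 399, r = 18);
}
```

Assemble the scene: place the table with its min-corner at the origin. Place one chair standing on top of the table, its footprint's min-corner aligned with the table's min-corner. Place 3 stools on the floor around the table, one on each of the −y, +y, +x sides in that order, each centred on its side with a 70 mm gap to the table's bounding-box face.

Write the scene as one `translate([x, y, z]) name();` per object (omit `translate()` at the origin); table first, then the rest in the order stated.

table();
translate([0, 0, 775]) chair();
translate([420, -349, 0]) stool();
translate([420, 925, 0]) stool();
translate([1211, 288, 0]) stool();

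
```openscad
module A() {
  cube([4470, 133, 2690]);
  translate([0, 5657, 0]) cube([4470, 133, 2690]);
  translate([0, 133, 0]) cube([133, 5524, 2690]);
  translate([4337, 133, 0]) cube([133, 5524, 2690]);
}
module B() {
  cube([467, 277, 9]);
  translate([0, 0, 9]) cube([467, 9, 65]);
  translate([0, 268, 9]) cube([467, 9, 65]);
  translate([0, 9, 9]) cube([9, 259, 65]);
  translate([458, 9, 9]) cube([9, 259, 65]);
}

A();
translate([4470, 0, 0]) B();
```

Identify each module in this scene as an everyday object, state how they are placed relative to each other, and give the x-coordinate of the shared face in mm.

The house frame's +x face and the open box's −x face are both at x = 4470 mm.

A is a house frame. B is an open box. The open box is against the house frame's +x side, with their −y faces flush. The x-coordinate of the shared face is 4470 mm.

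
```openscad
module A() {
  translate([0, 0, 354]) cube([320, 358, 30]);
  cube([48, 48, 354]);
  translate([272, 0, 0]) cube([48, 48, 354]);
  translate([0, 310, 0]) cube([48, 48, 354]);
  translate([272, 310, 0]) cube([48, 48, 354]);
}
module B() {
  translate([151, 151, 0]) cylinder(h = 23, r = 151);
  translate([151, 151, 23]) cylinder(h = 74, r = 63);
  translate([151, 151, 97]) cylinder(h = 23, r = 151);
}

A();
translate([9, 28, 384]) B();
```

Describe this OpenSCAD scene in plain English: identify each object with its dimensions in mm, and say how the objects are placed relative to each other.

A is a four-legged stool. The seat is a 320×358×30 mm slab whose top surface is at z = 384 mm; four square legs, each 48×48 mm in cross-section, run from the floor (z = 0) to the underside of the seat, each flush with a corner of the seat.

B is a spool: two coaxial disc flanges of radius 151 mm and thickness 23 mm, joined by a core cylinder of radius 63 mm and height 74 mm. The lower flange rests on z = 0 and the three cylinders share a vertical axis.

The spool is on top of the stool, centred.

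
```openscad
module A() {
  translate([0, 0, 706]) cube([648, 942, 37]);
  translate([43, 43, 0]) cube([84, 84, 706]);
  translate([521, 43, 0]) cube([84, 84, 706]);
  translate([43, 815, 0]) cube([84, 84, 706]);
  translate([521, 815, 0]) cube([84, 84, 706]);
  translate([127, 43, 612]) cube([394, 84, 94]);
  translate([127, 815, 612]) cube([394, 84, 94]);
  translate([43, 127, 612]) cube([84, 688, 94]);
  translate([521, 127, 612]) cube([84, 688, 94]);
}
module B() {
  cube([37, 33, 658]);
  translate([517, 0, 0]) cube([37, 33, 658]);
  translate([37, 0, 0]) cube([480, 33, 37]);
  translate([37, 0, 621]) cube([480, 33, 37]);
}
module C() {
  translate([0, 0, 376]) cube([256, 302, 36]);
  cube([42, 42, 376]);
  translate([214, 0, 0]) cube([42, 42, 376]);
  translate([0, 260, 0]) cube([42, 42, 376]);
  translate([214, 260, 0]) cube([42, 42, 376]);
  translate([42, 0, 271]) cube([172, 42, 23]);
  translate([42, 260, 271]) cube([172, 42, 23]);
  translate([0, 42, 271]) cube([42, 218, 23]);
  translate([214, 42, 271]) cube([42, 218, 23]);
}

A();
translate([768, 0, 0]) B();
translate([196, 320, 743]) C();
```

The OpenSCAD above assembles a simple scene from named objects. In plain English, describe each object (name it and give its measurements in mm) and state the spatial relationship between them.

A is a table with a 648×942 mm rectangular top, 37 mm thick, top surface at z = 743 mm, supported by four 84×84 mm square legs, each inset 43 mm from the nearest pair of top edges, running from the floor. Four apron rails, 84 mm thick and 94 mm tall, run between adjacent legs with their top edges flush with the underside of the top and their outer faces flush with the legs' outer faces.

B is a rectangular picture frame lying in the x–z plane (depth along y). The opening is 480 mm wide (x) by 584 mm tall (z), surrounded by a border 37 mm wide on all four sides. The frame is 33 mm deep and is made of two full-height vertical stiles with two horizontal rails fitted between them.

C is a four-legged stool. The seat is a 256×302×36 mm slab whose top surface is at z = 412 mm; four square legs, each 42×42 mm in cross-section, run from the floor (z = 0) to the underside of the seat, each flush with a corner of the seat. Four stretchers, 42 mm wide and 23 mm tall, connect adjacent legs with their undersides at z = 271 mm, each running between the inner faces of the legs it joins and aligned with the legs' outer faces on the other axis.

The picture frame is on the floor beside the table on its +x side. The stool is on top of the table, centred.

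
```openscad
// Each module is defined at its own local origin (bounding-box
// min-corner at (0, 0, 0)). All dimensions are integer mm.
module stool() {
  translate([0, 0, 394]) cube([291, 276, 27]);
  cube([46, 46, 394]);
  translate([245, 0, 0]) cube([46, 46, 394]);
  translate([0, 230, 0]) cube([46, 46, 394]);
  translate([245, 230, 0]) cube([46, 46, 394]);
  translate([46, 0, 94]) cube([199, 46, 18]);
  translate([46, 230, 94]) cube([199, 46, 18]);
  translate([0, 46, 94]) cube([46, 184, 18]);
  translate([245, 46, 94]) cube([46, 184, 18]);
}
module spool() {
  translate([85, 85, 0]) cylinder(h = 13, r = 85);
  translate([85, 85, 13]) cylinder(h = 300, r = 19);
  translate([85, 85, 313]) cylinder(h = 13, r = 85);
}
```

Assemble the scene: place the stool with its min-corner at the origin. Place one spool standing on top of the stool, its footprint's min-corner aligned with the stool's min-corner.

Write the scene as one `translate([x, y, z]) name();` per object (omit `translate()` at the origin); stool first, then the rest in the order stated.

stool();
translate([0, 0, 421]) spool();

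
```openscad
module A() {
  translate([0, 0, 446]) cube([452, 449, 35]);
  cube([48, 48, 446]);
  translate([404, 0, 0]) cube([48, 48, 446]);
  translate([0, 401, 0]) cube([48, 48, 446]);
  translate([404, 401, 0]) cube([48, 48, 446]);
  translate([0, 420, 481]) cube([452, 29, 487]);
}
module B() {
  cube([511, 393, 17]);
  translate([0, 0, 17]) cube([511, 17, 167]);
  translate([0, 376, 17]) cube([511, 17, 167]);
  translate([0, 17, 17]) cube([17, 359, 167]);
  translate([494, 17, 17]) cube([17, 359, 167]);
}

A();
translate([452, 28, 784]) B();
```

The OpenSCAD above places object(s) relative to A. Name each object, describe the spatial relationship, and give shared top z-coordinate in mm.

Both tops at z = 968 mm.

A is a chair. B is an open box. The open box is beside the chair with their tops flush at z = 968. The shared top z-coordinate is 968 mm.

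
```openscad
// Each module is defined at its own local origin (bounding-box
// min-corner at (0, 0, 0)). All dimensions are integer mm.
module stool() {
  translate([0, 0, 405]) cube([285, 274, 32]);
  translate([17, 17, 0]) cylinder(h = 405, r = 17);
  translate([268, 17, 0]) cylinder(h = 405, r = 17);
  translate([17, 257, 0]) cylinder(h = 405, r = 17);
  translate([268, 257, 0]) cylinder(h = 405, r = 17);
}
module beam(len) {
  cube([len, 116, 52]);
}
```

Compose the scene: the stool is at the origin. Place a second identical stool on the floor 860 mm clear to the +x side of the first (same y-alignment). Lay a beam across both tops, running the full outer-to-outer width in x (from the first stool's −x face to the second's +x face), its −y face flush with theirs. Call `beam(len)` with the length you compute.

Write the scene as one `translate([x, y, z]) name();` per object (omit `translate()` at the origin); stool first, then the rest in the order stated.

stool();
translate([1145, 0, 0]) stool();
translate([0, 0, 437]) beam(1430);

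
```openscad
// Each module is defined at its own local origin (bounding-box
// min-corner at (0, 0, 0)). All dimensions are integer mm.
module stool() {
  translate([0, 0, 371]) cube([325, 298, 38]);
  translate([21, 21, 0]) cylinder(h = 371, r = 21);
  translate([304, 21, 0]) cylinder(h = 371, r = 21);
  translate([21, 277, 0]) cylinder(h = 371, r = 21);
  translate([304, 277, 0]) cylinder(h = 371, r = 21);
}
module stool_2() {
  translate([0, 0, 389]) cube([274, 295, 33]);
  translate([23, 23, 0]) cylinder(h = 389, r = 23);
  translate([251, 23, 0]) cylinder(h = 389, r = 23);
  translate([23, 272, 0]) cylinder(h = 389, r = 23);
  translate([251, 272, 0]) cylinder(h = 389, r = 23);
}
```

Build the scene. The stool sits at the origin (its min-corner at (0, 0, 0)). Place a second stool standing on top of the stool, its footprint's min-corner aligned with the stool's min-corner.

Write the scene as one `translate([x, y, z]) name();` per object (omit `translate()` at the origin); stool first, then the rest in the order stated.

stool();
translate([0, 0, 409]) stool_2();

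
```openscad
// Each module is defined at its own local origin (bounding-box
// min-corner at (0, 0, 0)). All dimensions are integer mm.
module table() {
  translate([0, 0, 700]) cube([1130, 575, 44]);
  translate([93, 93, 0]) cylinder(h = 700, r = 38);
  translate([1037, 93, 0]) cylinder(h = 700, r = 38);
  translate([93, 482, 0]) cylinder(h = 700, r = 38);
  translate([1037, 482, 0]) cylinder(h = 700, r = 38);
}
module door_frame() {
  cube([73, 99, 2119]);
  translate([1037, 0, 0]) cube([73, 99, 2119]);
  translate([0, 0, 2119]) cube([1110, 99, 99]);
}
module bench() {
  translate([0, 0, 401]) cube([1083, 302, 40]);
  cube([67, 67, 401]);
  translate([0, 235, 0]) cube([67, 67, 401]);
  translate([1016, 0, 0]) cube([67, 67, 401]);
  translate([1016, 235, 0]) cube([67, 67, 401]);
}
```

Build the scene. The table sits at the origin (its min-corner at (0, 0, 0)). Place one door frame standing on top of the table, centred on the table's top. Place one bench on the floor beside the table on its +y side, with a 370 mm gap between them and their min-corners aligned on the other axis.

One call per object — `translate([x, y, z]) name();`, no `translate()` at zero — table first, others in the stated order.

table();
translate([10, 238, 744]) door_frame();
translate([0, 945, 0]) bench();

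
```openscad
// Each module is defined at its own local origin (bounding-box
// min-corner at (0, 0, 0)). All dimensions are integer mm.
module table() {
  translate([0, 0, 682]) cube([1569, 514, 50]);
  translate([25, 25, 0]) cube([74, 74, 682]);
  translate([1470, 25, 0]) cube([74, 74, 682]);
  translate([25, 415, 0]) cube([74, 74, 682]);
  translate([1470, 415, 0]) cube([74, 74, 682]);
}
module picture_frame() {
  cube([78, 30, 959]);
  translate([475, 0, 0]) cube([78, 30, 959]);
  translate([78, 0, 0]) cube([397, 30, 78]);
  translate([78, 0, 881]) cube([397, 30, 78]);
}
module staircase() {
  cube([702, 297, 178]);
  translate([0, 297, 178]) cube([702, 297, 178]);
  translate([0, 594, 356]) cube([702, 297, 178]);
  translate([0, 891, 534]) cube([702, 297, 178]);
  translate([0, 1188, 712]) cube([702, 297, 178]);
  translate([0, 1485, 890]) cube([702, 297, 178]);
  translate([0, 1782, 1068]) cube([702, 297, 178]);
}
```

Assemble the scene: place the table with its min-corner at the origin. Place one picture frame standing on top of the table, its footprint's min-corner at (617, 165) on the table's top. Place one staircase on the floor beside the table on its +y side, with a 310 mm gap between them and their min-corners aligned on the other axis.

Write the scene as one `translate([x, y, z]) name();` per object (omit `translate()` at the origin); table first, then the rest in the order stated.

table();
translate([617, 165, 732]) picture_frame();
translate([0, 824, 0]) staircase();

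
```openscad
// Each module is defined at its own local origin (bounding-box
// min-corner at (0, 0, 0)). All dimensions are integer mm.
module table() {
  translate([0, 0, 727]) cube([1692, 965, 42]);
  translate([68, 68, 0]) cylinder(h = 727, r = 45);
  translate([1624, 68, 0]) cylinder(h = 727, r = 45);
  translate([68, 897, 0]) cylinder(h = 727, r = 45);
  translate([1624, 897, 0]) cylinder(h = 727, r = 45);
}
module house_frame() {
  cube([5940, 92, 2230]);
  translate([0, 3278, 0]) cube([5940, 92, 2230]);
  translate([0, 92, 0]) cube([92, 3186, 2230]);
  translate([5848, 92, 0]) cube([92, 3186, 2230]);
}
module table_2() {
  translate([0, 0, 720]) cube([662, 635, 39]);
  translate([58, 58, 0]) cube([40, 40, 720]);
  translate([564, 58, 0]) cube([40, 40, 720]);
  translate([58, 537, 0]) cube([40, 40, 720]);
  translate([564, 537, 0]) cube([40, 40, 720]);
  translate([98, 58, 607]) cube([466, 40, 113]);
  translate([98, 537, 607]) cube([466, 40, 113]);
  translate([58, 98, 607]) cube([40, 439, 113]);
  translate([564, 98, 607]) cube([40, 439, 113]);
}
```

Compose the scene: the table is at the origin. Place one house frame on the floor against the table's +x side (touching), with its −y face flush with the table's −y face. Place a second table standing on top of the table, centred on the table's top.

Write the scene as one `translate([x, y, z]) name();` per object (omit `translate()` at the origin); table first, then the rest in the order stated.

table();
translate([1692, 0, 0]) house_frame();
translate([515, 165, 769]) table_2();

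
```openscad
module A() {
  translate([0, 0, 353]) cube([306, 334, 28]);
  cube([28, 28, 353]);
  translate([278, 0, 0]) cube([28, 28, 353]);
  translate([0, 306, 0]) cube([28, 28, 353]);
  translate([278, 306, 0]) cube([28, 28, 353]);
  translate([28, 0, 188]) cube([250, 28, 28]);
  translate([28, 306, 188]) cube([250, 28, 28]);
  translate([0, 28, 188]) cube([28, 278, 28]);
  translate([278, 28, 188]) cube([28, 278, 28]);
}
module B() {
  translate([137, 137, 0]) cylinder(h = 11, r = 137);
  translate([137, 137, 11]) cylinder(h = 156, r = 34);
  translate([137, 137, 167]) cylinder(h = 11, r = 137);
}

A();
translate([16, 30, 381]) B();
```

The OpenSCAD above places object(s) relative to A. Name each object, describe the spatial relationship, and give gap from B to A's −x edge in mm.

A is a stool. B is a spool. The spool is on top of the stool, centred. The gap from the spool to the stool's −x edge is 16 mm.

The spool's min-x is at 16; the stool's min-x is 0; gap = 16 mm.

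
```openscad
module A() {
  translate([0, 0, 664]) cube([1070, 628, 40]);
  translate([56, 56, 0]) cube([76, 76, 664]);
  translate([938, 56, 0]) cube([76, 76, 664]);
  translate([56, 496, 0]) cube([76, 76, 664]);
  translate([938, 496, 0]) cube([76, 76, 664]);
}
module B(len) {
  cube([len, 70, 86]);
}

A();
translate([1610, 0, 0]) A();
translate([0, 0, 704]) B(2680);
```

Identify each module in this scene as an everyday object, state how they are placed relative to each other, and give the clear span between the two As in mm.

A is a table. B is a beam. A beam spans the tops of two tables. The clear span between the two tables is 540 mm.

Second table starts at x = 1610; first ends at x = 1070; clear span = 1610 − 1070 = 540 mm.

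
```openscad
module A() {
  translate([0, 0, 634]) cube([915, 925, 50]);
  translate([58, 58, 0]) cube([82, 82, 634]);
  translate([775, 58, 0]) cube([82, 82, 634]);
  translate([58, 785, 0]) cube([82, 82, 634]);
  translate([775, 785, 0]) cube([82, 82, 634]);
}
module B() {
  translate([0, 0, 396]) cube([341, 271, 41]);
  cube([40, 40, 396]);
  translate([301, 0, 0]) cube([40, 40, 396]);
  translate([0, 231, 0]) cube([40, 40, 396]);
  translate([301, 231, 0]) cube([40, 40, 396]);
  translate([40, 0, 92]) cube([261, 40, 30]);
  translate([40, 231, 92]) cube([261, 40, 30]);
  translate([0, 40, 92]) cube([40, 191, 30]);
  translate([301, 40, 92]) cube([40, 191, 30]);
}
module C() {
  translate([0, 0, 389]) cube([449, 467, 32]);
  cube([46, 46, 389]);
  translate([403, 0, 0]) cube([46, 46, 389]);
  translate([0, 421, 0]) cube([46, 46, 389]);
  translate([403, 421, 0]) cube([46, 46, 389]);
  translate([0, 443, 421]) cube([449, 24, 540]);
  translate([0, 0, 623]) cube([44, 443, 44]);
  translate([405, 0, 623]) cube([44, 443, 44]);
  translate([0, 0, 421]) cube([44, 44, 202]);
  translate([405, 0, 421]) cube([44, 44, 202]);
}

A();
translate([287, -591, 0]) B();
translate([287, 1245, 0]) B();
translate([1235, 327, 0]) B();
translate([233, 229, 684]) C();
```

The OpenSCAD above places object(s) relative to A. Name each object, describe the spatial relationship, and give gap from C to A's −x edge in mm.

The chair's min-x is at 233; the table's min-x is 0; gap = 233 mm.

A is a table. B is a stool. C is a chair. Three stools sit around the table at the −y, +y, +x sides. The chair is on top of the table, centred. The gap from the chair to the table's −x edge is 233 mm.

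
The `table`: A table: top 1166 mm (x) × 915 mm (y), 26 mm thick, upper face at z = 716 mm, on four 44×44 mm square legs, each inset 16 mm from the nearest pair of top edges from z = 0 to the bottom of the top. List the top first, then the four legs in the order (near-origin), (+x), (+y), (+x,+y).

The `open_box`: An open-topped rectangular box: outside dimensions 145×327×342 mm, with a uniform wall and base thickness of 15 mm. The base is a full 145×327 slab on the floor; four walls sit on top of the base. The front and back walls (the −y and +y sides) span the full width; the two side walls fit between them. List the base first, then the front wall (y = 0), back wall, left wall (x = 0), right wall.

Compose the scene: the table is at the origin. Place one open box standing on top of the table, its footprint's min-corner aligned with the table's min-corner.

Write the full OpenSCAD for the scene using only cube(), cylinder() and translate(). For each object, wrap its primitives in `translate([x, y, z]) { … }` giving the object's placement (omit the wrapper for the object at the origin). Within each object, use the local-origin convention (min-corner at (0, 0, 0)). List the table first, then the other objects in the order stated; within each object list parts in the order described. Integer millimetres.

translate([0, 0, 690]) cube([1166, 915, 26]);
translate([16, 16, 0]) cube([44, 44, 690]);
translate([1106, 16, 0]) cube([44, 44, 690]);
translate([16, 855, 0]) cube([44, 44, 690]);
translate([1106, 855, 0]) cube([44, 44, 690]);
translate([0, 0, 716]) {
  cube([145, 327, 15]);
  translate([0, 0, 15]) cube([145, 15, 327]);
  translate([0, 312, 15]) cube([145, 15, 327]);
  translate([0, 15, 15]) cube([15, 297, 327]);
  translate([130, 15, 15]) cube([15, 297, 327]);
}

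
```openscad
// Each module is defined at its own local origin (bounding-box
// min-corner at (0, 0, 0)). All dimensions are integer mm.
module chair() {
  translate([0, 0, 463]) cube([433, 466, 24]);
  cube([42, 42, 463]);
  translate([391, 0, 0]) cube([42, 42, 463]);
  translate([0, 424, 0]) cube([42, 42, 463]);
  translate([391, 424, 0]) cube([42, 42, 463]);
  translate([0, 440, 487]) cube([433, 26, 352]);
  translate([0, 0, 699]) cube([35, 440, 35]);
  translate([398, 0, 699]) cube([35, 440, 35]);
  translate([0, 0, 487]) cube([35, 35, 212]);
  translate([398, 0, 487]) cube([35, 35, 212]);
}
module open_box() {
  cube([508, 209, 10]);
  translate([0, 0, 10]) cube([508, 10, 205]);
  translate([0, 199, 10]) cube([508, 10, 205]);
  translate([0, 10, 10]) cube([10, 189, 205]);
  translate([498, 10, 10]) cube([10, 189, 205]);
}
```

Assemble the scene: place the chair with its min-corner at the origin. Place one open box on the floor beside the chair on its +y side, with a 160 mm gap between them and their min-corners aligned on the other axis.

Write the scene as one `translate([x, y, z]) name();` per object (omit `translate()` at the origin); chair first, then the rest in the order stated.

chair();
translate([0, 626, 0]) open_box();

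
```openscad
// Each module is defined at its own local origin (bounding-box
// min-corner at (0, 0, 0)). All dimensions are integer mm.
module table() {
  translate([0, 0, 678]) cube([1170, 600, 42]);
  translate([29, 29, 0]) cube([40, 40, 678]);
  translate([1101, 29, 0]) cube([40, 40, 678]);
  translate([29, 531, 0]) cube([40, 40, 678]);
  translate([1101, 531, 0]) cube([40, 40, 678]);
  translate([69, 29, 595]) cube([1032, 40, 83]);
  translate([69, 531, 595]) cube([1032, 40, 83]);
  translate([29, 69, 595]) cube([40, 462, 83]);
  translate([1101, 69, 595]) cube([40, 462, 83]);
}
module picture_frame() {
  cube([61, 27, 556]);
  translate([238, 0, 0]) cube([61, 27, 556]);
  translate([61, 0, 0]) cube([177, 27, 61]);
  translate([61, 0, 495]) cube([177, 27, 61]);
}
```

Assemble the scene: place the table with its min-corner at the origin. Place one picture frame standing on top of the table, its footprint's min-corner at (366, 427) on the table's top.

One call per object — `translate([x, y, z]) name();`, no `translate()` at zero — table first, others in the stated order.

table();
translate([366, 427, 720]) picture_frame();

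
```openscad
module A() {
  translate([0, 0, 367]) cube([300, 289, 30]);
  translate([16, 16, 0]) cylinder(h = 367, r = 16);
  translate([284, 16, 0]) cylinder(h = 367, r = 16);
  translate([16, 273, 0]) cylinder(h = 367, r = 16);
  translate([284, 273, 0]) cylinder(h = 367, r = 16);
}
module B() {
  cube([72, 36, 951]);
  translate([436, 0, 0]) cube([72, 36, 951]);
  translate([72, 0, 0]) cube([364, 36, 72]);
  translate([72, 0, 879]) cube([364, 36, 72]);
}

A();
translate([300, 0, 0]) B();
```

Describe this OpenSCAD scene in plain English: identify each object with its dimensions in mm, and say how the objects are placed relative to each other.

A is a simple wooden stool: a rectangular seat 300 mm (x) by 289 mm (y), 30 mm thick, top face at z = 397 mm, on four round legs, each 32 mm in diameter. The legs rest on z = 0, each leg's axis is inset half a diameter from the nearest pair of seat edges (so the leg's bounding box is flush with the corner).

B is a picture frame with a 364×807 mm rectangular opening (x by z) and a uniform 72 mm border on every side. Frame depth is 36 mm along y. It is built from two vertical stiles running the full outside height and two horizontal rails spanning the gap between the stiles.

The picture frame is against the stool's +x side, with their −y faces flush.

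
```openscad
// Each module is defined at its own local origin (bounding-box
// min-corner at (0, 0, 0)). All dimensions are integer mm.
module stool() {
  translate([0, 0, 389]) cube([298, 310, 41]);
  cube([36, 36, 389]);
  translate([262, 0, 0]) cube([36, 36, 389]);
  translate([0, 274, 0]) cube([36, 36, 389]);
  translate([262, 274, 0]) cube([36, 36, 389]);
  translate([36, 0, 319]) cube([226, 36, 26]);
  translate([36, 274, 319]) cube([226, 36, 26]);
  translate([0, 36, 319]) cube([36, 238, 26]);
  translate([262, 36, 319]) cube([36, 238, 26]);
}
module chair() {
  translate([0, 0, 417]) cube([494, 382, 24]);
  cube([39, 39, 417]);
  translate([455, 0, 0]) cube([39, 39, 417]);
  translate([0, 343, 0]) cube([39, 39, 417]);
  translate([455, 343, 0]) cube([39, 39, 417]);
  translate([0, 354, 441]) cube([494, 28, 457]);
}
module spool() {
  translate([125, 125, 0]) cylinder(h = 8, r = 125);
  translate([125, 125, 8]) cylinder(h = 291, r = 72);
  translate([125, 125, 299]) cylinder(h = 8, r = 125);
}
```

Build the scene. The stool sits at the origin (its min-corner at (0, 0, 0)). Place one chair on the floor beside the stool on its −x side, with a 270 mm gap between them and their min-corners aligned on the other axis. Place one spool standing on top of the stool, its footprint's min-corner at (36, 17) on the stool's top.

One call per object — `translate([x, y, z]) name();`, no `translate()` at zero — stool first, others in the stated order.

stool();
translate([-764, 0, 0]) chair();
translate([36, 17, 430]) spool();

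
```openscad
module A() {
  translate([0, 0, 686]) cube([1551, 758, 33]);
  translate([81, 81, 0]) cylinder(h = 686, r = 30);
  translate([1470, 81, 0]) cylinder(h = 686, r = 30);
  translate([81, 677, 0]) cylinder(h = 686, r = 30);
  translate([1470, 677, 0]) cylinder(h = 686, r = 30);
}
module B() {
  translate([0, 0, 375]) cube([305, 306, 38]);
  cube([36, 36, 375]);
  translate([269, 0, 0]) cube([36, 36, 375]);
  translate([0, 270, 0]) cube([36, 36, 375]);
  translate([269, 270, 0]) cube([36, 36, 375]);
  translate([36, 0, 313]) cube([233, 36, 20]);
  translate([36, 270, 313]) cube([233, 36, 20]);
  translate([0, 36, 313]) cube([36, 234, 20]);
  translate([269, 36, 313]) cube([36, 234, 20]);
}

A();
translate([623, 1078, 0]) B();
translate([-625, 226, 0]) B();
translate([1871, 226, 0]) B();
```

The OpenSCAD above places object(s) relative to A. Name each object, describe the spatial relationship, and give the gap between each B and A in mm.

Each stool's nearest face is 320 mm from the table's bounding box.

A is a table. B is a stool. Three stools sit around the table at the +y, −x, +x sides. The gap between each stool and the table is 320 mm.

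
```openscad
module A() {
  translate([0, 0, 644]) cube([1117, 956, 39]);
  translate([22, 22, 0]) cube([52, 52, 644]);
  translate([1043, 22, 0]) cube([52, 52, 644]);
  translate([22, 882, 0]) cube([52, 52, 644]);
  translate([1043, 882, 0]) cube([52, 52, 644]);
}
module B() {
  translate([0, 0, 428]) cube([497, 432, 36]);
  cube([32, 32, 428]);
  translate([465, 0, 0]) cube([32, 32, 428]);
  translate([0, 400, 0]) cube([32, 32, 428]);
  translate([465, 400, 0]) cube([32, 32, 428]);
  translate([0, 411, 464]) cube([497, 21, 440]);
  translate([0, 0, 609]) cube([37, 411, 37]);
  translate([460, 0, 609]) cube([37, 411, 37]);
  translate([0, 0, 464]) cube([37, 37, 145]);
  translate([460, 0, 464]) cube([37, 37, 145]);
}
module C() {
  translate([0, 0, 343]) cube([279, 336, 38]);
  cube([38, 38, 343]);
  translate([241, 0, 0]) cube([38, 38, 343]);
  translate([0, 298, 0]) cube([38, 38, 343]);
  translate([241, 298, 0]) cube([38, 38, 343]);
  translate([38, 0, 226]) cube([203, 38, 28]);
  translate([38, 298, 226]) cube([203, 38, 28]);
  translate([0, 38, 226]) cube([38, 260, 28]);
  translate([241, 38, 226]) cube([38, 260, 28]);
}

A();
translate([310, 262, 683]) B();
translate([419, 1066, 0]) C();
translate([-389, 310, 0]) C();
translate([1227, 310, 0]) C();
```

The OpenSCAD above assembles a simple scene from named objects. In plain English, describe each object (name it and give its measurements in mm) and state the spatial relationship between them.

A is a table with a 1117×956 mm rectangular top, 39 mm thick, top surface at z = 683 mm, supported by four 52×52 mm square legs, each inset 22 mm from the nearest pair of top edges, running from the floor.

B is a chair: 497×432 mm seat, 36 mm thick, top at z = 464 mm, on four 32 mm square corner legs flush with the seat edges. A 21 mm thick backrest slab spans the full seat width, extending 440 mm above the seat top, its back face flush with the seat's +y edge. Two armrests of 37×37 mm section run along each side from the seat's front edge to the front of the backrest, top faces 182 mm above the seat top and outer faces flush with the seat's x-edges; a 37×37 mm post under the front of each armrest stands on the seat at the front corner.

C is a four-legged stool. The seat is 279×336 mm, 38 mm thick, top at z = 381 mm. It stands on four square legs, each 38×38 mm in cross-section, from z = 0 to the seat underside, each flush with a corner of the seat. Four stretchers, 38 mm wide and 28 mm tall, connect adjacent legs with their undersides at z = 226 mm, each running between the inner faces of the legs it joins and aligned with the legs' outer faces on the other axis.

The chair is on top of the table, centred. Three stools sit around the table at the +y, −x, +x sides.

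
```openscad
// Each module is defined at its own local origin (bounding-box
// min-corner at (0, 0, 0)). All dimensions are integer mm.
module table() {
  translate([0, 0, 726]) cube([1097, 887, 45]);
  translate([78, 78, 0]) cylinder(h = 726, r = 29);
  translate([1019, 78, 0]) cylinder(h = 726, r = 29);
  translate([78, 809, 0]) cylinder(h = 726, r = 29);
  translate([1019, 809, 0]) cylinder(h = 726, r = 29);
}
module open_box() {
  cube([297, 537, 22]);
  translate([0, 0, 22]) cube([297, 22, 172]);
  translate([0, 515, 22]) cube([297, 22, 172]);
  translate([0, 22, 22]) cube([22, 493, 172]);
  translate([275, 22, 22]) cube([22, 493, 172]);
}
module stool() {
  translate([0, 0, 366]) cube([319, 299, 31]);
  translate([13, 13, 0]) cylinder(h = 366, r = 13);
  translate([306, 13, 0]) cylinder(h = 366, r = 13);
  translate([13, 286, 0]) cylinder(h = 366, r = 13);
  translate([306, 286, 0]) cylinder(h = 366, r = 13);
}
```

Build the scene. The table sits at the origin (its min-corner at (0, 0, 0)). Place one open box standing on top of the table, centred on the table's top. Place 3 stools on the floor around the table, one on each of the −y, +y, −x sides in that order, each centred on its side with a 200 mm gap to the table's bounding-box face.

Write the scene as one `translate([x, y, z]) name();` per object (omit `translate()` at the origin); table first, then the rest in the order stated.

table();
translate([400, 175, 771]) open_box();
translate([389, -499, 0]) stool();
translate([389, 1087, 0]) stool();
translate([-519, 294, 0]) stool();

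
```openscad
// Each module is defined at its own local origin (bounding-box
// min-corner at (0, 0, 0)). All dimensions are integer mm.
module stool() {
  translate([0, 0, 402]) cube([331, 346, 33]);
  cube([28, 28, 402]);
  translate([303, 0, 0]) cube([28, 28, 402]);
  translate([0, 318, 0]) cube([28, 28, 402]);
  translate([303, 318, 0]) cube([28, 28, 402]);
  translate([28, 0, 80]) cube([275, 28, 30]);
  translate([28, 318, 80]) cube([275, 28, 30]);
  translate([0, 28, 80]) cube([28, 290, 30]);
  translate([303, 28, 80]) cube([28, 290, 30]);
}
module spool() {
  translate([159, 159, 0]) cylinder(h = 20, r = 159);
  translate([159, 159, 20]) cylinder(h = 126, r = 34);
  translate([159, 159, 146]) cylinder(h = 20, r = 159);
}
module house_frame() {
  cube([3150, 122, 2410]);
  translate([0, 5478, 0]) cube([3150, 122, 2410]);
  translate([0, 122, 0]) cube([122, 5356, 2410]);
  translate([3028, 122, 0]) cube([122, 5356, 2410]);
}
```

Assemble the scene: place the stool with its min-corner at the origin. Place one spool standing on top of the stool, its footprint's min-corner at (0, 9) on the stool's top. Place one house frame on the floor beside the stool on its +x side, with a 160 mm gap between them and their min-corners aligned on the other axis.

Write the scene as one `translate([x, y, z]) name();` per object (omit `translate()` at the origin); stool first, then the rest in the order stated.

stool();
translate([0, 9, 435]) spool();
translate([491, 0, 0]) house_frame();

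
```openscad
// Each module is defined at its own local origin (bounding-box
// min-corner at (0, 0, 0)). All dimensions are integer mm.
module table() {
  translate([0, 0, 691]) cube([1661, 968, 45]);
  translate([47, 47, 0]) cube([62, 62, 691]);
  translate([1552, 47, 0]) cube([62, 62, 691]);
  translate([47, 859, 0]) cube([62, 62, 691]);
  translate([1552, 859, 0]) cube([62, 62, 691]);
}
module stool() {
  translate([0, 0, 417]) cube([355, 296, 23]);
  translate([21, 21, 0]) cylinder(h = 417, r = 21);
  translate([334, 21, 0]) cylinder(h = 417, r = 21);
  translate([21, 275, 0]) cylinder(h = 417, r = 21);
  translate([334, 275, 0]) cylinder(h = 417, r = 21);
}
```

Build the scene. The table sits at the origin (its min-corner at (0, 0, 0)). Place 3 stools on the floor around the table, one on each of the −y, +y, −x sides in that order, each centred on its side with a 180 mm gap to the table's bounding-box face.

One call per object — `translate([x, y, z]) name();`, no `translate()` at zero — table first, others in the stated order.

table();
translate([653, -476, 0]) stool();
translate([653, 1148, 0]) stool();
translate([-535, 336, 0]) stool();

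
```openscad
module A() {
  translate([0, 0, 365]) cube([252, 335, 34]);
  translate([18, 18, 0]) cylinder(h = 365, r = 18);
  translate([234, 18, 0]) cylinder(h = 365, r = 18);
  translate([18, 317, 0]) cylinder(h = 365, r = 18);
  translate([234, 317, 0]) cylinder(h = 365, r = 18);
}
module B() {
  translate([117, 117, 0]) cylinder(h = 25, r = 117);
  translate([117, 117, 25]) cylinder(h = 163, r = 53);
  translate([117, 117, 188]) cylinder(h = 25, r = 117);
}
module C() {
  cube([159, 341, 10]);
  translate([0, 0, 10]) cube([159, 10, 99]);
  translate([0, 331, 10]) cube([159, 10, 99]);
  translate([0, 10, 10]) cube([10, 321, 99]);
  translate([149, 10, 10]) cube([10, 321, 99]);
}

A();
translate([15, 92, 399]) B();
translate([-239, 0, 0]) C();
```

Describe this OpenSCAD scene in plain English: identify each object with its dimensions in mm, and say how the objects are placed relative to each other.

A is a simple wooden stool: a rectangular seat 252 mm (x) by 335 mm (y), 34 mm thick, top face at z = 399 mm, on four round legs, each 36 mm in diameter. The legs rest on z = 0, each leg's axis is inset half a diameter from the nearest pair of seat edges (so the leg's bounding box is flush with the corner).

B is a spool: two coaxial disc flanges of radius 117 mm and thickness 25 mm, joined by a core cylinder of radius 53 mm and height 163 mm. The lower flange rests on z = 0 and the three cylinders share a vertical axis.

C is an open-topped rectangular box: outside dimensions 159×341×109 mm, with a uniform wall and base thickness of 10 mm. The base is a full 159×341 slab on the floor; four walls sit on top of the base. The front and back walls (the −y and +y sides) span the full width; the two side walls fit between them.

The spool is on top of the stool. The open box is on the floor beside the stool on its −x side.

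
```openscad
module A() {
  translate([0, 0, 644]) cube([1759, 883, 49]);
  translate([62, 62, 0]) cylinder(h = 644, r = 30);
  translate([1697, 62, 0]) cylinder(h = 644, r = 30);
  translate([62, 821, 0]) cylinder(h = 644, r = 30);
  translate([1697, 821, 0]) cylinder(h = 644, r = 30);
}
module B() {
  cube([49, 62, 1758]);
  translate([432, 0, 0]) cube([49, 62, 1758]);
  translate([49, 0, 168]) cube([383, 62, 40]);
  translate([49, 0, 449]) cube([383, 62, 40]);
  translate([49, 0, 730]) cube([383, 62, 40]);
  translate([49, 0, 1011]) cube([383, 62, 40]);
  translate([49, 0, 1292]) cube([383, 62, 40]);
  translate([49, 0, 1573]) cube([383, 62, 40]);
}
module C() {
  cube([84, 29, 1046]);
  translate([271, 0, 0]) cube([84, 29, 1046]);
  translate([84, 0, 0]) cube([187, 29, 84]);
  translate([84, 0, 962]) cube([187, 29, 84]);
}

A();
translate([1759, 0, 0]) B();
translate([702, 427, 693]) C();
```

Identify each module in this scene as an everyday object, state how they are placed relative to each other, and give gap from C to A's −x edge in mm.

A is a table. B is a ladder. C is a picture frame. The ladder is against the table's +x side, with their −y faces flush. The picture frame is on top of the table, centred. The gap from the picture frame to the table's −x edge is 702 mm.

The picture frame's min-x is at 702; the table's min-x is 0; gap = 702 mm.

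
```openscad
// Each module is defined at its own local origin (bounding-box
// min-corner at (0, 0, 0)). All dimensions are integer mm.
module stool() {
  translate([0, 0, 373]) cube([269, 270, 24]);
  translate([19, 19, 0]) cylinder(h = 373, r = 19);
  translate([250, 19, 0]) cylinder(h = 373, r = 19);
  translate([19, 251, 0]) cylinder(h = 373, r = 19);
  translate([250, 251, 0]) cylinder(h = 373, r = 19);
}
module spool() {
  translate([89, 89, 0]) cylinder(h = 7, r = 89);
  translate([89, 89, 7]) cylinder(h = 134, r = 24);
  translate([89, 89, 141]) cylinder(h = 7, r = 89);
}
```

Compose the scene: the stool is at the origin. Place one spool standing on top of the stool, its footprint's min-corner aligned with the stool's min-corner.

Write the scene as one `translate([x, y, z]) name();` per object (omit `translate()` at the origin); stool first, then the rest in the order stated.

stool();
translate([0, 0, 397]) spool();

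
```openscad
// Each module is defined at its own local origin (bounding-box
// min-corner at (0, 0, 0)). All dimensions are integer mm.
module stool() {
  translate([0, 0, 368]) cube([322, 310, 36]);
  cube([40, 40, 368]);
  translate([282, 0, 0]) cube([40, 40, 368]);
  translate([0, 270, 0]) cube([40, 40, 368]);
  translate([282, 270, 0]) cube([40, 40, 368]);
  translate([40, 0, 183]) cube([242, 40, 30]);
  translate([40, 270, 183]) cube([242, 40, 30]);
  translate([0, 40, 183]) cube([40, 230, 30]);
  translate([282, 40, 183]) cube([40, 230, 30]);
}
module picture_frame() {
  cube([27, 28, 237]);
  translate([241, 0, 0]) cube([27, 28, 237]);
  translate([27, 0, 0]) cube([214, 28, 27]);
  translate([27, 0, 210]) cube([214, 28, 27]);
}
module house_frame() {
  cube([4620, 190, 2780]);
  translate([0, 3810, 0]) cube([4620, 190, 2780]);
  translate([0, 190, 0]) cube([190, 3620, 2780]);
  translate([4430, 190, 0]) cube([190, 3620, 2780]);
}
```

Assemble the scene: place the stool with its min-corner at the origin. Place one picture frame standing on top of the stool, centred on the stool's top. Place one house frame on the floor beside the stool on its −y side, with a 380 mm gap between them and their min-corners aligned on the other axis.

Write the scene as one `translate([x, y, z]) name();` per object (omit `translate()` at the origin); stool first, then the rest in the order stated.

stool();
translate([27, 141, 404]) picture_frame();
translate([0, -4380, 0]) house_frame();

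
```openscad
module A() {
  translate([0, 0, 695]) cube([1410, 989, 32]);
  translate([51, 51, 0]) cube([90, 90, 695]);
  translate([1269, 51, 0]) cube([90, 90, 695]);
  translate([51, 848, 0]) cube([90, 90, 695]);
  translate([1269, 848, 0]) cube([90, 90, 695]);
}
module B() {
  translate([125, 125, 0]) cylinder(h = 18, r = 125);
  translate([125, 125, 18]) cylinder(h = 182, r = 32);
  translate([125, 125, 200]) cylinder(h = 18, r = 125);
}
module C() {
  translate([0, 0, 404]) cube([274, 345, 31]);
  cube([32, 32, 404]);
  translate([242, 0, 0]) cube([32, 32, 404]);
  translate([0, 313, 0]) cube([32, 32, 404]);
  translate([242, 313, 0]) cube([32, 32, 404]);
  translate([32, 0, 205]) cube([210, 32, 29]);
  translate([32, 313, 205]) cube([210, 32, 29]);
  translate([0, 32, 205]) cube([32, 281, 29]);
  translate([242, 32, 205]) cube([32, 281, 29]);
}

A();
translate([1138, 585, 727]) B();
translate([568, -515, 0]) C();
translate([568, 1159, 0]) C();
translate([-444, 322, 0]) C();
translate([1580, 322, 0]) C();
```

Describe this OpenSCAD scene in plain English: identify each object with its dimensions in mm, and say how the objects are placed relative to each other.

A is a rectangular dining table. The top is 1410×989×32 mm with its upper surface at z = 727 mm. It stands on four 90×90 mm square legs, each inset 51 mm from the nearest pair of top edges, running from the floor to the underside of the top.

B is a spool: two coaxial disc flanges of radius 125 mm and thickness 18 mm, joined by a core cylinder of radius 32 mm and height 182 mm. The lower flange rests on z = 0 and the three cylinders share a vertical axis.

C is a four-legged stool. The seat is a 274×345×31 mm slab whose top surface is at z = 435 mm; four square legs, each 32×32 mm in cross-section, run from the floor (z = 0) to the underside of the seat, each flush with a corner of the seat. Four stretchers, 32 mm wide and 29 mm tall, connect adjacent legs with their undersides at z = 205 mm, each running between the inner faces of the legs it joins and aligned with the legs' outer faces on the other axis.

The spool is on top of the table. Four stools sit around the table at the −y, +y, −x, +x sides.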